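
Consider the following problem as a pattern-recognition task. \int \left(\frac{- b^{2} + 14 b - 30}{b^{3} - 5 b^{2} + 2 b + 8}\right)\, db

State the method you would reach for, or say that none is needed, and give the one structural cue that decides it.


Method: partial fractions — break b^{3} - 5 b^{2} + 2 b + 8 into its roots and the integral splits into logarithm-sized bites.


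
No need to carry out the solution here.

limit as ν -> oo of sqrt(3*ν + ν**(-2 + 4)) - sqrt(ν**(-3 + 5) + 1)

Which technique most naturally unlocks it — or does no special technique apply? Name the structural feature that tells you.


Verdict: conjugate multiplication — sqrt(3*ν + ν**(-2 + 4)) and sqrt(ν**(-3 + 5) + 1) both blow up, but their difference is tame once the conjugate rationalizes it.


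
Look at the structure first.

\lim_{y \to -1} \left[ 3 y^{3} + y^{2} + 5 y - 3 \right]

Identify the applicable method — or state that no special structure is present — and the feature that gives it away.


Verdict: no special technique — the expression is continuous at the evaluation point — substitute directly; no indeterminate form appears.


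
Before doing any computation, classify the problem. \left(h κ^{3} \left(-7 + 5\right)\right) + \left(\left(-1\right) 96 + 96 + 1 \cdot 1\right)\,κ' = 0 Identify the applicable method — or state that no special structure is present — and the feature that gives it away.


Diagnosis: separation of variables — solved for the derivative, the right side splits multiplicatively into a function of each variable alone — divide and integrate each side.


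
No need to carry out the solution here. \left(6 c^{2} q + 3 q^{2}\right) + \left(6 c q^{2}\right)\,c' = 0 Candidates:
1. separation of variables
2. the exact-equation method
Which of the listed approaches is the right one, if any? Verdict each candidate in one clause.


Technique: the exact-equation method — because the two cross partials coincide, the form is conservative as written — recover its potential in (q, c).
- separation of variables — the two dependences do not factor apart.
- the exact-equation method: yes — fits the structure here.


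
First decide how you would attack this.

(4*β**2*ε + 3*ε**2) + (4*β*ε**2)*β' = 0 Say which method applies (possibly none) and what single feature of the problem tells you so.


Verdict: the exact-equation method — the mixed-partials test passes for 4*β**2*ε + 3*ε**2 and 4*β*ε**2, so a potential function exists as presented.


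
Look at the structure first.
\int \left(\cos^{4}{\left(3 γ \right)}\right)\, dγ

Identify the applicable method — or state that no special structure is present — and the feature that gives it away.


Diagnosis: a trigonometric identity — the exponent on \cos^{4}{\left(3 γ \right)} is even — the power-reduction identity is the standard preprocessing step.


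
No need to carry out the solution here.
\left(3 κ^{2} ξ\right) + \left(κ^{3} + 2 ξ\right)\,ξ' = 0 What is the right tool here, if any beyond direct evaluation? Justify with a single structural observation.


Verdict: the exact-equation method — because the two cross partials coincide, the form is conservative as written — recover its potential in (κ, ξ).


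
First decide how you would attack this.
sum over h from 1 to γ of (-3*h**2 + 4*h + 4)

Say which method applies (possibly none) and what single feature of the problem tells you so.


Verdict: no special technique — nothing telescopes and nothing is geometric; polynomial terms in h sum term by term.


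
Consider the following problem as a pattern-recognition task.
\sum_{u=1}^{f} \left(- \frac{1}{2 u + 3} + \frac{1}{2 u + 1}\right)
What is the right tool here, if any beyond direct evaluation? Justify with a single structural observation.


Technique: telescoping — the summand is \frac{1}{2 u + 1} minus the same expression shifted by one, so consecutive terms cancel in pairs.


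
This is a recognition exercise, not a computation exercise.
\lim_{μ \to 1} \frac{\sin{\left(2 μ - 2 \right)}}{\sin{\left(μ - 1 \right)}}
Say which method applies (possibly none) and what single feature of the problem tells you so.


Diagnosis: l'Hôpital's rule (0/0) — plug in 1: top and bottom both hit zero, so differentiate each and retry. Expanding numerator and denominator to first order gives the same value — the rule automates exactly that.


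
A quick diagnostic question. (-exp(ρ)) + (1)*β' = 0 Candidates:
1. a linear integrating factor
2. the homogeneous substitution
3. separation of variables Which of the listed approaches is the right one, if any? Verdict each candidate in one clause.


Diagnosis: no special technique — solved for the derivative, no β appears — this is antidifferentiation in ρ wearing ODE clothing.
- a linear integrating factor — with the unknown absent the integrating factor is a formality; direct integration is the working structure.
- the homogeneous substitution — the ratio substitution does not collapse this equation.
- separation of variables: separation is only trivially available — with the unknown absent from the slope this is a direct integration, not a separation problem.


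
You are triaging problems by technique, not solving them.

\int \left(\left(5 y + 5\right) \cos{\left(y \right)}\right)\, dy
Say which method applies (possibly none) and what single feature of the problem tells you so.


Diagnosis: integration by parts — differentiate 5 y + 5, integrate \cos{\left(y \right)}: each pass lowers the polynomial degree, so parts terminates.


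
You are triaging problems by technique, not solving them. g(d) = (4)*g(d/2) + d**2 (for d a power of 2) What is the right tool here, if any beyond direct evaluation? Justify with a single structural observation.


Technique: the master substitution — a divide-and-conquer shape: argument d/2, so change variables with d = 2^m and solve the linear version.


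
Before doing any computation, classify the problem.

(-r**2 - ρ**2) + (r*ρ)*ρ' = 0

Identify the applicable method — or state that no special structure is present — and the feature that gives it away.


Best approach: the homogeneous substitution — the slope is degree-zero homogeneous: the ratio substitution v = ρ/r collapses it. Rearranged, this also fits the Bernoulli template directly; the homogeneous substitution reads the structure without the rearrangement.


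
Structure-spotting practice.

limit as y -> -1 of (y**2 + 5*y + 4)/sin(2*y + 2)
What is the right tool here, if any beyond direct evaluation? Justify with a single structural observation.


Method: l'Hôpital's rule (0/0) — both numerator and denominator vanish at -1: the genuine 0/0 indeterminate that l'Hôpital exists for. A first-order expansion at the point is an equally standard path; the rule packages it.


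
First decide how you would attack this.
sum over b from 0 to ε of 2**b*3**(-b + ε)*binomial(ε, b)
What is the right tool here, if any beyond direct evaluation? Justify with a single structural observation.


Best approach: the binomial theorem — binomial coefficients against complementary powers of 2 and 3: recognize the binomial expansion and resum.


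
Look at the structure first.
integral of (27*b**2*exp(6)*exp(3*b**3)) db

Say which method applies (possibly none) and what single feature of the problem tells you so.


Technique: u-substitution — collected, the integrand has one factor that is, up to a constant, the derivative of an inner expression the rest depends on — substitute for that inner expression.


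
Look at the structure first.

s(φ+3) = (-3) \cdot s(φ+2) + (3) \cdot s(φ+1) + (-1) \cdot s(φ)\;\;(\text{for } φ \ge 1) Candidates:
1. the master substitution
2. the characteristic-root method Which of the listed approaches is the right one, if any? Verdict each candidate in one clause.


Best approach: the characteristic-root method — fixed numeric weights on consecutive terms and no forcing term added: the root method in its home territory.
- the master substitution — the recursion shifts the index rather than dividing it.
- the characteristic-root method: applies; the problem has the shape this method handles.


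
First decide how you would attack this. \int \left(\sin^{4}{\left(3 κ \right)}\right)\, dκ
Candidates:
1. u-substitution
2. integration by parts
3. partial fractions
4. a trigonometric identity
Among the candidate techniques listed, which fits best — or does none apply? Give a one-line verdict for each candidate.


Method: a trigonometric identity — the exponent on \sin^{4}{\left(3 κ \right)} is even — the power-reduction identity is the standard preprocessing step.
- u-substitution — no subexpression of the integrand serves as a whole-integral substitution inner — individual terms may offer their own, but none carries its derivative as a factor of the full integrand; a working change of variable would have to be constructed from outside the expression.
- integration by parts: not the fit here: there is no polynomial factor to ladder down — parts can still close the trigonometric product by recursion, though the identity rewrite is the direct route.
- partial fractions: the expression is not a ratio of polynomials that decomposes further.
- a trigonometric identity — applicable, and directly so.


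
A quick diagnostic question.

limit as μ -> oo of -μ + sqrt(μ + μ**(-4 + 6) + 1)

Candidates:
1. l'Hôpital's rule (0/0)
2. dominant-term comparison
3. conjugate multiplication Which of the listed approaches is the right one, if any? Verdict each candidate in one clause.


Method: conjugate multiplication — neither sqrt(μ + μ**(-4 + 6) + 1) nor μ converges alone, so rewrite their difference as a conjugate-rationalized quotient first.
- l'Hôpital's rule (0/0): no quotient structure at all: the clash is ∞ minus ∞, which rationalizing converts into a tractable ratio.
- dominant-term comparison: no ranking of term growth rates resolves the limit here.
- conjugate multiplication — applies; the problem has the shape this method handles.


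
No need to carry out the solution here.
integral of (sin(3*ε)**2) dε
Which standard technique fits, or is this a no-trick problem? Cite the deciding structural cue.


Best approach: a trigonometric identity — sin(3*ε)**2 is an even power — the power-reduction identity rewrites it into first-degree cosines.


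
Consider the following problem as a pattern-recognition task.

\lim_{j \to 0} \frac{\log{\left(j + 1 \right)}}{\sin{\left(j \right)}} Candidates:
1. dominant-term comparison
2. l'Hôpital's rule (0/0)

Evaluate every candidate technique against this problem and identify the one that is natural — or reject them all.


Diagnosis: l'Hôpital's rule (0/0) — both numerator and denominator vanish at 0: the genuine 0/0 indeterminate that l'Hôpital exists for. Expanding numerator and denominator to first order gives the same value — the rule automates exactly that.
- dominant-term comparison: this is not a rational comparison of growth rates at infinity.
- l'Hôpital's rule (0/0) — yes — fits the structure here.


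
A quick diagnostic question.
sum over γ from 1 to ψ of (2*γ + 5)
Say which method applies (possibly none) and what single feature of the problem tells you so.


Technique: no special technique — no cancellation, no constant ratio, no binomial weights — just polynomial terms summed directly.


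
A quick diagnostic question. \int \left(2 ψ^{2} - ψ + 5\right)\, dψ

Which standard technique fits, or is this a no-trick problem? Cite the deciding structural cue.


Method: no special technique — a term-by-term power-rule job in ψ; no substitution or rearrangement earns its keep here.


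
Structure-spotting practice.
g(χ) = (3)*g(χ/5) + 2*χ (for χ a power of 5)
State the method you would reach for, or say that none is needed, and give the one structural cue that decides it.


Verdict: the master substitution — treat m = log base 5 of χ as the new clock: one recursion step advances m by one while χ scales by 5.


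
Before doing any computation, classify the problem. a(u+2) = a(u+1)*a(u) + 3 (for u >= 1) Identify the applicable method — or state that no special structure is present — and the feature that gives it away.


Method: no special technique — the recurrence is nonlinear in the sequence terms; no linear-recurrence method fits it as written — one iterates or studies it directly.


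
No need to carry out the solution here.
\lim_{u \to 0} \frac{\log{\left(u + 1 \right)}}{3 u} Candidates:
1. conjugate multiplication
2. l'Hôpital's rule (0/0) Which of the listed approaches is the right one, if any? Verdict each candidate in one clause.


Technique: l'Hôpital's rule (0/0) — the 0/0 form at 0 is the signature situation for l'Hôpital's rule. A first-order expansion at the point is an equally standard path; the rule packages it.
- conjugate multiplication: no divergent radical difference is present for a conjugate pair to cancel.
- l'Hôpital's rule (0/0) — a fit — the right tool for this form.


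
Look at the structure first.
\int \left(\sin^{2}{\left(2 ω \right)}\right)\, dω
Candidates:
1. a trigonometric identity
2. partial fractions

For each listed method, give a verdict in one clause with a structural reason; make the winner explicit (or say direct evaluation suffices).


Best approach: a trigonometric identity — apply power reduction to \sin^{2}{\left(2 ω \right)}; each application halves the trigonometric degree.
- a trigonometric identity: applicable, and directly so.
- partial fractions — the expression is not a ratio of polynomials that decomposes further.


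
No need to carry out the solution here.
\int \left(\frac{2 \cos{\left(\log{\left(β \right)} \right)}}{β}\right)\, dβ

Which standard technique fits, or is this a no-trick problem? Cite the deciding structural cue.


Verdict: u-substitution — collected, the integrand has one factor that is, up to a constant, the derivative of an inner expression the rest depends on — substitute for that inner expression.


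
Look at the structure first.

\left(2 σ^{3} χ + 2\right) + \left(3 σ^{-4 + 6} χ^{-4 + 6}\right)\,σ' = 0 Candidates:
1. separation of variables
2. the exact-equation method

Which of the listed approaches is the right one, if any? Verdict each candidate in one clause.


Method: the exact-equation method — because the two cross partials coincide, the form is conservative as written — recover its potential in (χ, σ).
- separation of variables: no algebra isolates the independent variable on one side and the unknown on the other.
- the exact-equation method — applies; the problem has the shape this method handles.


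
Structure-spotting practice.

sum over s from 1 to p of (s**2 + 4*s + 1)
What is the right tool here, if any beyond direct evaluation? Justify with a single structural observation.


Verdict: no special technique — every summand is a constant multiple of a power of s — apply the standard power-sum identities one degree at a time.


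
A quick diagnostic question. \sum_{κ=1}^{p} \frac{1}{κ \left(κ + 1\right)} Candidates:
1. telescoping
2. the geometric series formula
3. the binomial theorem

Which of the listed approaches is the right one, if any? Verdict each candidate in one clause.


Best approach: telescoping — poles of \frac{1}{κ \left(κ + 1\right)} differ by an integer, the telltale of a telescoping partial-fraction sum.
- telescoping — applies; the problem has the shape this method handles.
- the geometric series formula — the ratio of consecutive terms depends on the index.
- the binomial theorem: the terms do not reassemble into a binomial power.


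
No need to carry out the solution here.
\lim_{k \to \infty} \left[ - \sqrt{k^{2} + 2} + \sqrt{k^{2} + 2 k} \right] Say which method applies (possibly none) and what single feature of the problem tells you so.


Technique: conjugate multiplication — divergence minus divergence hides a finite answer — expose it by pairing \sqrt{k^{2} + 2 k} - \sqrt{k^{2} + 2} with its conjugate.


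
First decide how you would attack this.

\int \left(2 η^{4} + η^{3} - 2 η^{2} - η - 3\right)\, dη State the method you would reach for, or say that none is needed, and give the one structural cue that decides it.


Technique: no special technique — nothing composite, nothing rational, nothing trigonometric — each constant-multiple power of η integrates by the power rule alone.


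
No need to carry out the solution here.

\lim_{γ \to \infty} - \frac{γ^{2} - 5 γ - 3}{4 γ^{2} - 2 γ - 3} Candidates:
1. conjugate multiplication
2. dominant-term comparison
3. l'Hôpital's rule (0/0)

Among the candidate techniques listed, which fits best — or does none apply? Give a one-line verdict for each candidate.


Verdict: dominant-term comparison — as γ grows, only the highest-degree terms matter — compare leading terms and read the limit off.
- conjugate multiplication: the conjugate move applies to radical differences, which this is not.
- dominant-term comparison — yes, a natural case for it.
- l'Hôpital's rule (0/0): no 0/0 form appears: written as one quotient, top and bottom both grow without bound, and the ratio is decided by their leading terms.


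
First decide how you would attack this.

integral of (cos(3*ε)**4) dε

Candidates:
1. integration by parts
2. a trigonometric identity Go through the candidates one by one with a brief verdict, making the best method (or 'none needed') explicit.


Best approach: a trigonometric identity — cos(3*ε)**4 calls for power reduction: rewrite via double angles before any antiderivative is attempted.
- integration by parts — not the natural route: no polynomial-kernel product appears — a recursive parts reduction of the trigonometric product exists, but the identity rewrite is direct.
- a trigonometric identity: yes — fits the structure here.


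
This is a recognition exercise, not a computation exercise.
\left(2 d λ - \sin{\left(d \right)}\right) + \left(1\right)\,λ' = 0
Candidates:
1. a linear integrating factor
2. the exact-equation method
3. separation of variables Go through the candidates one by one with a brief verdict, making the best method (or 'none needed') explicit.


Technique: a linear integrating factor — λ appears only to the first power with coefficient 2 d — the classic integrating-factor setup.
- a linear integrating factor: applicable, and directly so.
- the exact-equation method: no potential function has this form as its differential, as written.
- separation of variables — no algebra isolates the independent variable on one side and the unknown on the other.


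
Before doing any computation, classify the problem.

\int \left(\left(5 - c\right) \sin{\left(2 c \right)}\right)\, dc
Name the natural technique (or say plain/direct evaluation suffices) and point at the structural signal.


Technique: integration by parts — a polynomial 5 - c against the kernel \sin{\left(2 c \right)} is the signature bounded-ladder case for integration by parts.


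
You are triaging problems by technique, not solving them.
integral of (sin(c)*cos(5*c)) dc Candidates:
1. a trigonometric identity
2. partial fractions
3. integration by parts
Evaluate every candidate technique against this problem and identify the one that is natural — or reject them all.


Method: a trigonometric identity — the identity turns sin(c)*cos(5*c) into two lone cosines/sines, each trivially integrable.
- a trigonometric identity — applies; the problem has the shape this method handles.
- partial fractions: there is no rational-function structure to decompose.
- integration by parts — not the fit here: there is no polynomial factor to ladder down — parts can still close the trigonometric product by recursion, though the identity rewrite is the direct route.


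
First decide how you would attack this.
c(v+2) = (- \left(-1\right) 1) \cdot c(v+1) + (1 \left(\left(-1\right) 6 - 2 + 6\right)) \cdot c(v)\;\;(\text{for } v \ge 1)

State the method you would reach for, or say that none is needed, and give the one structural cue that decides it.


Technique: the characteristic-root method — the recurrence treats every index alike (constant coefficients, no forcing) — precisely the regime where r^v trials close it.


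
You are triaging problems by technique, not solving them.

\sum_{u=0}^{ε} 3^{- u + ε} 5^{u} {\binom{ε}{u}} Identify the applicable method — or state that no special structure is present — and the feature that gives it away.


Technique: the binomial theorem — terms weighting {\binom{ε}{u}} against matched powers of 5 and 3 reassemble into (5 + 3)^ε by the binomial theorem.


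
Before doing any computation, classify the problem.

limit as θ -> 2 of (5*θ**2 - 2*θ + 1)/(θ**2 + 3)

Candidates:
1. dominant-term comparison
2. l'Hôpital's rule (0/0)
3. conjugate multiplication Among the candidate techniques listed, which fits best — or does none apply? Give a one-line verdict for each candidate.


Best approach: no special technique — no vanishing denominator and no indeterminate clash at the point — evaluation is immediate.
- dominant-term comparison — this is not a rational comparison of growth rates at infinity.
- l'Hôpital's rule (0/0) — substituting the point gives a finite value outright — there is no indeterminate clash to repair.
- conjugate multiplication: rationalization has no target — no divergent radical difference appears.


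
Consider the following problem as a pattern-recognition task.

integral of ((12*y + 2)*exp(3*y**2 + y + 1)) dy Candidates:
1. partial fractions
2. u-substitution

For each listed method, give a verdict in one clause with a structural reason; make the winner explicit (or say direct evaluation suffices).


Method: u-substitution — spotting that 12*y + 2 is a constant multiple of the derivative of 3*y**2 + y + 1 is the key observation — substitute u = 3*y**2 + y + 1 and the integral becomes one-dimensional in u.
- partial fractions — the expression is not a ratio of polynomials that decomposes further.
- u-substitution: yes — fits the structure here.


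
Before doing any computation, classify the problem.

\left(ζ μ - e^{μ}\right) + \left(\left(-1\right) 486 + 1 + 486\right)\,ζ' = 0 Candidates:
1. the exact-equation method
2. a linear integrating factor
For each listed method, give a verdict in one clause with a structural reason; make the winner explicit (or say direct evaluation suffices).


Verdict: a linear integrating factor — ζ appears only to the first power with coefficient μ — the classic integrating-factor setup.
- the exact-equation method — exactness fails on the nose — the mixed partials do not match.
- a linear integrating factor — applicable, and directly so.


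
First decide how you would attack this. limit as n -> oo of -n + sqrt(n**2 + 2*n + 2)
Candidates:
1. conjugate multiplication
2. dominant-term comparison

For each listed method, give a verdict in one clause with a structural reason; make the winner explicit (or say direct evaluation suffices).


Technique: conjugate multiplication — an infinity-minus-infinity difference with a surviving radical — multiply by the conjugate to cancel the divergence.
- conjugate multiplication: applicable, and directly so.
- dominant-term comparison — leading-power comparison does not apply to this form.


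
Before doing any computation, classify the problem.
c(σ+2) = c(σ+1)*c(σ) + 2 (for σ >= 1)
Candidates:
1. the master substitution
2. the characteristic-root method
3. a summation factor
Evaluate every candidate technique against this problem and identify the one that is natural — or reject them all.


Method: no special technique — no ansatz, no master substitution, no summation factor survives the nonlinearity here.
- the master substitution: the recursion shifts the index rather than dividing it.
- the characteristic-root method: nonlinearity rules out exponential-mode superposition from the start.
- a summation factor: the recursion is nonlinear — outside the first-order linear family a summation factor addresses.


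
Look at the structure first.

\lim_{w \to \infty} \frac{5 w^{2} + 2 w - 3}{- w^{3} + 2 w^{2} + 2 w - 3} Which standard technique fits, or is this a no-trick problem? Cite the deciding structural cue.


Verdict: dominant-term comparison — growth-rate triage: the leading powers of w decide the limit, everything else is noise. As a single quotient, the ∞/∞ shape would yield to repeated differentiation as well — the growth comparison gets there in one look.


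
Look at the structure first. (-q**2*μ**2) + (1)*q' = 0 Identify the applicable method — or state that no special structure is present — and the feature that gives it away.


Verdict: separation of variables — the slope splits multiplicatively: μ**2 carrying all μ-dependence times q**2 carrying all q-dependence — separate and integrate.


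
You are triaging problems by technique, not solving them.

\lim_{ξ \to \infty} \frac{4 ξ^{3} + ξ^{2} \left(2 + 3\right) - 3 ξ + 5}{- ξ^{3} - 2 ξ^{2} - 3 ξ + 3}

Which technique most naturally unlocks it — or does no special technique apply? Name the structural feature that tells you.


Method: dominant-term comparison — at large ξ only the top-degree terms survive; compare the leading terms and the limit falls out. Differentiating the expression as a single quotient would eventually settle it as well; matching dominant growth settles it immediately.


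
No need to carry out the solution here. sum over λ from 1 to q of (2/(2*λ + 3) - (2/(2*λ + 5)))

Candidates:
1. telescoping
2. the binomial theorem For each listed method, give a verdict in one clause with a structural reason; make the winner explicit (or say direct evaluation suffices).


Technique: telescoping — this sum is a zipper: each term contributes 2/(2*λ + 3) and removes the next index's value, which the following term puts back, closing term by term.
- telescoping — yes, a natural case for it.
- the binomial theorem — there is no sum-raised-to-a-power identity hiding in these terms.


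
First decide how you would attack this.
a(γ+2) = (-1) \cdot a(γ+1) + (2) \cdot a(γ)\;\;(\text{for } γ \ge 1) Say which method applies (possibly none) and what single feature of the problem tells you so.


Diagnosis: the characteristic-root method — linear, homogeneous, constant coefficients: solutions of the form r^γ exist — find the roots of the characteristic polynomial.


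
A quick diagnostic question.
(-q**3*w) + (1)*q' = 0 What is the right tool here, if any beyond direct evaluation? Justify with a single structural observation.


Verdict: separation of variables — the slope splits multiplicatively: w carrying all w-dependence times q**3 carrying all q-dependence — separate and integrate.


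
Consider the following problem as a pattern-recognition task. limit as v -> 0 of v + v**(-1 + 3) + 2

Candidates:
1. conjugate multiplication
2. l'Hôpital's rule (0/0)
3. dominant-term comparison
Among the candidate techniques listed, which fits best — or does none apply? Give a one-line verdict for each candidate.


Diagnosis: no special technique — the expression is continuous at the evaluation point — substitute directly; no indeterminate form appears.
- conjugate multiplication — no divergent radical difference is present for a conjugate pair to cancel.
- l'Hôpital's rule (0/0): evaluation at the point is determinate, so the rule has nothing to repair.
- dominant-term comparison: no ranking of term growth rates resolves the limit here.


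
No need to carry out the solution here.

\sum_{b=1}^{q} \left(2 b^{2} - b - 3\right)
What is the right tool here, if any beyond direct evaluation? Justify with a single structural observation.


Technique: no special technique — recognize the absence of structure: constant-multiple powers of b summed plainly, no special method required.


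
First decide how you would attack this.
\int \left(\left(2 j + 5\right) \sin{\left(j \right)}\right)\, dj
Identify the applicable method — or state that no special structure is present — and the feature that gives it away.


Best approach: integration by parts — 2 j + 5 dies after finitely many derivatives while \sin{\left(j \right)} cycles under integration — the tabular/parts setup.


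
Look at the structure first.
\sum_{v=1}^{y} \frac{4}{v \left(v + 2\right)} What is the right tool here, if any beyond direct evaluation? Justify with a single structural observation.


Method: telescoping — after splitting \frac{4}{v \left(v + 2\right)} into partial fractions, the pieces are shifted copies of one function and cancel telescopically.


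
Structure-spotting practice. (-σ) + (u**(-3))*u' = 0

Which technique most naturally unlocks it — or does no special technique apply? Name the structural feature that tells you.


Technique: separation of variables — solved for the derivative, the right side splits multiplicatively into a function of each variable alone — divide and integrate each side. One could also solve this as an exact equation; with each coefficient in its own variable, separating is the same work with fewer steps.


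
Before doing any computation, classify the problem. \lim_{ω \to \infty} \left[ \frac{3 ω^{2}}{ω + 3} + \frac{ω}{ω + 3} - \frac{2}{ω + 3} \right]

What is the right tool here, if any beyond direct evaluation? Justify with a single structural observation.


Technique: dominant-term comparison — divide by the highest power of ω present: lower-order terms vanish and the dominant ratio remains. Viewed as a single quotient this is an ∞/∞ form — an at-infinity application of l'Hôpital's rule would also resolve it; comparing leading growth reads the answer without differentiating.


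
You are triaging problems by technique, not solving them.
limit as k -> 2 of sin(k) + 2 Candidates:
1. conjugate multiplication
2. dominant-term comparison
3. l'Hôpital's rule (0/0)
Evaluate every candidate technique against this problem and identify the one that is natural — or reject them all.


Technique: no special technique — no denominator vanishes and nothing blows up at 2: direct substitution is the whole computation.
- conjugate multiplication: there is no infinity-minus-infinity radical difference to rationalize.
- dominant-term comparison: no dominant power emerges to decide the limit by degree comparison.
- l'Hôpital's rule (0/0) — substituting the point produces a determinate value, not a 0 over 0 clash.


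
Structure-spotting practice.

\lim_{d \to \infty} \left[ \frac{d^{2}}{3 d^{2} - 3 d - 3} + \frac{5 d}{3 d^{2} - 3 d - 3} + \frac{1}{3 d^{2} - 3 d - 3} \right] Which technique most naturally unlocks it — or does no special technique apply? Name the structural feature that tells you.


Technique: dominant-term comparison — at large d only the top-degree terms survive; compare the leading terms and the limit falls out. l'Hôpital's at-infinity variant applies to the expression viewed as a single quotient; the leading-term comparison is the direct route.


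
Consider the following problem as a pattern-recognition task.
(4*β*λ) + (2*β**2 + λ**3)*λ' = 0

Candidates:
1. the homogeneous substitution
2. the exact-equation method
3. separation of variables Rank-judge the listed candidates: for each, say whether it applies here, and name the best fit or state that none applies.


Diagnosis: the exact-equation method — check exactness first: here it holds (4*β*λ, 2*β**2 + λ**3 have matching cross partials), so no integrating factor is needed.
- the homogeneous substitution: solved for the derivative, the right side changes under joint scaling of the two variables.
- the exact-equation method — yes — fits the structure here.
- separation of variables: the two dependences are entangled, not a clean product of one-variable pieces.


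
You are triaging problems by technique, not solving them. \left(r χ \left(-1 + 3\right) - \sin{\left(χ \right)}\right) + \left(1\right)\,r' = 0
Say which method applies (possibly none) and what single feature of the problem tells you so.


Method: a linear integrating factor — the unknown enters only to the first power against a nonzero forcing term — the integrating-factor template applies directly.


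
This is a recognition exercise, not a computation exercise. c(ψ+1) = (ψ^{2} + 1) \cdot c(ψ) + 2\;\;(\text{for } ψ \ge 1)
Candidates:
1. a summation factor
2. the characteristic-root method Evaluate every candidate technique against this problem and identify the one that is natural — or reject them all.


Diagnosis: a summation factor — rescale the sequence by the product of the weights ψ^{2} + 1 so far — the recurrence collapses to a plain running sum.
- a summation factor: applies; the problem has the shape this method handles.
- the characteristic-root method: an index-dependent weight blocks the pure exponential ansatz.


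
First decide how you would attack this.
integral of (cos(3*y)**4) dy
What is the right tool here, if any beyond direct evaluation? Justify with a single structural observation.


Method: a trigonometric identity — the even trigonometric power cos(3*y)**4 reduces by a double-angle identity before any integration is attempted.


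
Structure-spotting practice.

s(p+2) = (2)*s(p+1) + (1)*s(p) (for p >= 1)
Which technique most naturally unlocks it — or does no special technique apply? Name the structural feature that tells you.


Technique: the characteristic-root method — this is the constant-coefficient homogeneous case — the whole solution in p reduces to a polynomial's roots.


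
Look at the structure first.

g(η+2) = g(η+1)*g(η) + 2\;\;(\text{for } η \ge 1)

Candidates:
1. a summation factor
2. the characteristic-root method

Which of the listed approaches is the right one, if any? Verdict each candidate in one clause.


Verdict: no special technique — once the recursion is nonlinear, characteristic roots, master substitutions, and summation factors are all off the table.
- a summation factor — the recursion is nonlinear — outside the first-order linear family a summation factor addresses.
- the characteristic-root method: nonlinearity rules out exponential-mode superposition from the start.


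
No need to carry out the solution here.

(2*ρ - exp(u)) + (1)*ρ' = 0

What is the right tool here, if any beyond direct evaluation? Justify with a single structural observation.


Method: a linear integrating factor — first power of ρ, nonzero forcing: the integrating-factor recipe applies verbatim with p = 2.


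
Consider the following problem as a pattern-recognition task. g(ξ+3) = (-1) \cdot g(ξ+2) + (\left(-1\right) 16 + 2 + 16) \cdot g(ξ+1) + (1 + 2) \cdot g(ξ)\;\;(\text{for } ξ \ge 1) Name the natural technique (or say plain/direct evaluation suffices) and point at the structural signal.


Verdict: the characteristic-root method — no index-dependence in the weights and nothing inhomogeneous: classic characteristic-equation setup.


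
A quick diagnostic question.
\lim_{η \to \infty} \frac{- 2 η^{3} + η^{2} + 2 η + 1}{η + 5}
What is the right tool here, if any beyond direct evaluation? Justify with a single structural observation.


Diagnosis: dominant-term comparison — growth-rate triage: the leading powers of η decide the limit, everything else is noise. l'Hôpital's at-infinity variant applies to the expression viewed as a single quotient; the leading-term comparison is the direct route.


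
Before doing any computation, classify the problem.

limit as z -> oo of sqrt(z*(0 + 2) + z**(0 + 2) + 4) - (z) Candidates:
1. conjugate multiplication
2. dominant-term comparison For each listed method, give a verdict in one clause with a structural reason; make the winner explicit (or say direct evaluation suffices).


Diagnosis: conjugate multiplication — the ∞ − ∞ radical form is the exact trigger for the conjugate maneuver.
- conjugate multiplication — a fit — the right tool for this form.
- dominant-term comparison: this limit is not decided by comparing leading-term growth at infinity.


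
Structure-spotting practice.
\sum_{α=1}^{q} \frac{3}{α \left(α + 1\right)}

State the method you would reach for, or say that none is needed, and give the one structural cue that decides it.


Verdict: telescoping — \frac{3}{α \left(α + 1\right)} is a collapsed telescope: expand it into simple fractions to see the cancellation.


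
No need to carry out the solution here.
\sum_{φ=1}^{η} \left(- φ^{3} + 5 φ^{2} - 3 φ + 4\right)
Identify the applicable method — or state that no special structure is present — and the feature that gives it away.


Best approach: no special technique — no ratio, no shift structure, no binomial pattern: sum the constant-multiple powers of φ with known formulas.


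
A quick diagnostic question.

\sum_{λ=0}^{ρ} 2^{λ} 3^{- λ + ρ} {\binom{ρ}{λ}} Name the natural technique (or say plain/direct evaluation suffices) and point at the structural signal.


Verdict: the binomial theorem — binomial coefficients against complementary powers of 2 and 3: recognize the binomial expansion and resum.


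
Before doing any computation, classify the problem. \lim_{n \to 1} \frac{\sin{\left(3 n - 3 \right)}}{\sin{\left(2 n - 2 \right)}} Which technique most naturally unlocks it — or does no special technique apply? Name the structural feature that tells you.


Technique: l'Hôpital's rule (0/0) — both numerator and denominator vanish at 1: the genuine 0/0 indeterminate that l'Hôpital exists for. One could equally expand both pieces locally and compare leading terms; the rule does that in one stroke.


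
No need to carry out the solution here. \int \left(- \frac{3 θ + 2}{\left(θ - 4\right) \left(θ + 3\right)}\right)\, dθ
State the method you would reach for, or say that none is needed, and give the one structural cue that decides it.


Best approach: partial fractions — the bottom factors while the top stays lower-degree — split into simple fractions and integrate piece by piece.


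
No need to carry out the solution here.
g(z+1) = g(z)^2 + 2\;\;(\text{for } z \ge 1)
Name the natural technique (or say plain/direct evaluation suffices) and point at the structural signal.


Diagnosis: no special technique — no ansatz, no master substitution, no summation factor survives the nonlinearity here.


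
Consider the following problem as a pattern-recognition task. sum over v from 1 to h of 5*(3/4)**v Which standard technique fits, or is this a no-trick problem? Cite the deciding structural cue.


Best approach: the geometric series formula — each term is 3/4 times the previous one, so the geometric-series formula applies directly.


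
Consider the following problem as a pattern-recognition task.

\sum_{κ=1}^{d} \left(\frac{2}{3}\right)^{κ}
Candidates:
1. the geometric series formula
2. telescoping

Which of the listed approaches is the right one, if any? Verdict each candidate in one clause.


Technique: the geometric series formula — check a ratio of consecutive terms: it is \frac{2}{3}, independent of the index, so the geometric formula closes the sum.
- the geometric series formula — applies; the problem has the shape this method handles.
- telescoping — as presented, consecutive terms share no shifted copy to cancel against — no rewrite is on display to change that.


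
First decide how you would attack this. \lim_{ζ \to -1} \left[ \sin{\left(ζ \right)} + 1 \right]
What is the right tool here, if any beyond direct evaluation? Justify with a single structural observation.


Diagnosis: no special technique — no denominator vanishes and nothing blows up at -1: direct substitution is the whole computation.
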